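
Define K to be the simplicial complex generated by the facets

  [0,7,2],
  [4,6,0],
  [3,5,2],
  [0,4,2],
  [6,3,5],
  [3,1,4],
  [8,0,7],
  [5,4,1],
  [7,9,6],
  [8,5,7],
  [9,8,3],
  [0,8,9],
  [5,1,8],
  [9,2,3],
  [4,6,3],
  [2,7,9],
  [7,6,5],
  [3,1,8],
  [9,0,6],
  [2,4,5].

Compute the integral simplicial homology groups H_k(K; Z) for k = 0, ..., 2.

H_0 = Z,  H_1 = Z × Z/2,  H_2 = 0.

We work with the vertex ordering 0 < 1 < 2 < 3 < 4 < 5 < 6 < 7 < 8 < 9. The simplices of K, each written with vertices in increasing order, are:

  0-simplices (10): [0], [1], [2], [3], [4], [5], [6], [7], [8], [9]
  1-simplices (30): (30 of them)
  2-simplices (20): (20 of them)

so the chain groups are C_0 ≅ Z^10, C_1 ≅ Z^30, C_2 ≅ Z^20.

∂_1: C_1 → C_0 is given by ∂[p,q] = [q] − [p].
As a 10×30 matrix over Z this has rank 9, with invariant factors (1,1,1,1,1,1,1,1,1).

Boundary ∂_2: C_2 → C_1 acts by ∂[p,q,r] = [q,r] − [p,r] + [p,q]. For instance
  ∂[0,4,6] = [4,6] − [0,6] + [0,4],
  ∂[0,2,7] = [2,7] − [0,7] + [0,2].
As a 30×20 matrix over Z this has rank 20, with invariant factors (1,1,1,1,1,1,1,1,1,1,1,1,1,1,1,1,1,1,1,2).

Now H_k = ker ∂_k / im ∂_{k+1}, so:

  H_0: rank C_0 − rank ∂_1 = 10 − 9 = 1, and the invariant factors of ∂_1 are all 1, so H_0 = Z.
  H_1: rank ker ∂_1 − rank ∂_2 = (30 − 9) − 20 = 1, and ∂_2 has invariant factor 2 > 1, so H_1 = Z × Z/2.
  H_2: rank ker ∂_2 − rank ∂_3 = (20 − 20) − 0 = 0, and there is no ∂_3, so H_2 = 0.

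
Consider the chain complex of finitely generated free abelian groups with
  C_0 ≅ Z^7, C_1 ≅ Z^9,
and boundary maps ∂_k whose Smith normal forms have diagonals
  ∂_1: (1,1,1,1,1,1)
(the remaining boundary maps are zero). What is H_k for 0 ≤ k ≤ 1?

H_0: b_0 = 7 − 0 − 6 = 1; torsion from ∂_1 factors > 1: none. So H_0 ≅ Z.
H_1: b_1 = 9 − 6 − 0 = 3; torsion from ∂_2 factors > 1: none. So H_1 ≅ Z^3.

H_0 ≅ Z,  H_1 ≅ Z^3.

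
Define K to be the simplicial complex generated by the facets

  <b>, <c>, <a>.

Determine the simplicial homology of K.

H_0 ≅ Z^3.

Order the vertices as a < b < c. Listing each simplex with vertices in this order, K has dimension 0 with simplices:

  0-simplices (3): a, b, c

giving chain groups C_0 ≅ Z^3.

Computing H_k = (kernel of ∂_k) / (image of ∂_{k+1}):

  H_0: rank C_0 − rank ∂_1 = 3 − 0 = 3, and there is no ∂_1, so H_0 = Z^3.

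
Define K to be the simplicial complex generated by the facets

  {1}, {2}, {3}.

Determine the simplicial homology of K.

H_0 = Z^3.

We work with the vertex ordering 1 < 2 < 3. The simplices of K, each written with vertices in increasing order, are:

  0-simplices (3): [1], [2], [3]

giving chain groups C_0 ≅ Z^3.

Now H_k = ker ∂_k / im ∂_{k+1}, so:

  H_0: rank C_0 − rank ∂_1 = 3 − 0 = 3, and there is no ∂_1, so H_0 = Z^3.

(K is a triangulation of a set of 3 points.)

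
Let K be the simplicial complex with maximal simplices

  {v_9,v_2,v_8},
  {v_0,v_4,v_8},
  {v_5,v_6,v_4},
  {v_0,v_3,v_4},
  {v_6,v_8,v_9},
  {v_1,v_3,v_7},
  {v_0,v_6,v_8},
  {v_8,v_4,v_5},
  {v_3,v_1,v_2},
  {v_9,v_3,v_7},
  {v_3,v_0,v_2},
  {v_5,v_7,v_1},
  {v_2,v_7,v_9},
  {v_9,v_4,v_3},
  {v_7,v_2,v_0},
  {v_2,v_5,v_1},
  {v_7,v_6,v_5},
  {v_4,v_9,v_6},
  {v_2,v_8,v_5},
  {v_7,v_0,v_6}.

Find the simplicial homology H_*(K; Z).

Fix the vertex order v_0 < v_1 < v_2 < v_3 < v_4 < v_5 < v_6 < v_7 < v_8 < v_9 and write every simplex with vertices in increasing order. Then dim K = 2 and the simplices of K are:

  0-simplices (10): [v_0], [v_1], [v_2], [v_3], [v_4], [v_5], [v_6], [v_7], [v_8], [v_9]
  1-simplices (30): (30 of them)
  2-simplices (20): (20 of them)

so the chain groups are C_0 ≅ Z^10, C_1 ≅ Z^30, C_2 ≅ Z^20.

∂_1: C_1 → C_0 is given by ∂[p,q] = [q] − [p]. For instance
  ∂[v_6,v_8] = [v_8] − [v_6].
This gives a 10×30 integer matrix of rank 9; reducing to Smith normal form yields diagonal entries (1,1,1,1,1,1,1,1,1).

The boundary map ∂_2: C_2 → C_1 sends each 2-simplex [p,q,r] to [q,r] − [p,r] + [p,q]. For instance
  ∂[v_3,v_4,v_9] = [v_4,v_9] − [v_3,v_9] + [v_3,v_4],
  ∂[v_5,v_6,v_7] = [v_6,v_7] − [v_5,v_7] + [v_5,v_6].
The resulting 30×20 matrix has rank 20, and its Smith normal form has invariant factors (1,1,1,1,1,1,1,1,1,1,1,1,1,1,1,1,1,1,1,2).

Reading off H_k = ker ∂_k / im ∂_{k+1}:

  H_0: rank C_0 − rank ∂_1 = 10 − 9 = 1, and the invariant factors of ∂_1 are all 1, so H_0 ≅ Z.
  H_1: rank ker ∂_1 − rank ∂_2 = (30 − 9) − 20 = 1, and ∂_2 has invariant factor 2 > 1, so H_1 ≅ Z ⊕ Z/2.
  H_2: rank ker ∂_2 − rank ∂_3 = (20 − 20) − 0 = 0, and there is no ∂_3, so H_2 ≅ 0.

As a check, the Euler characteristic is 10 − 30 + 20 = 0, which agrees with 1 − 1 + 0 = 0.

H_0 = Z,  H_1 = Z ⊕ Z/2,  H_2 = 0.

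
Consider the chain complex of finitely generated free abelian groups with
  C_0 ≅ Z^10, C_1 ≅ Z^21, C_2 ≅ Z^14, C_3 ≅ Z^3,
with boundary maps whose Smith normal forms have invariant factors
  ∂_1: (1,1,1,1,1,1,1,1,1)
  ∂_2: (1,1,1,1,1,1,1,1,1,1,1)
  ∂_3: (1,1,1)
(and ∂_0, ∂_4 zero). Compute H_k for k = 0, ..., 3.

H_0 = Z,  H_1 = Z,  H_2 = 0,  H_3 = 0.

H_0: b_0 = 10 − 0 − 9 = 1; torsion from ∂_1 factors > 1: none. So H_0 = Z.
H_1: b_1 = 21 − 9 − 11 = 1; torsion from ∂_2 factors > 1: none. So H_1 = Z.
H_2: b_2 = 14 − 11 − 3 = 0; torsion from ∂_3 factors > 1: none. So H_2 = 0.
H_3: b_3 = 3 − 3 − 0 = 0; torsion from ∂_4 factors > 1: none. So H_3 = 0.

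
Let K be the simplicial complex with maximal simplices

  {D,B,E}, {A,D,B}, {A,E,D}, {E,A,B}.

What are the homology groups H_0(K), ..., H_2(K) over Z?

We work with the vertex ordering A < B < D < E. The simplices of K, each written with vertices in increasing order, are:

  0-simplices (4): A, B, D, E
  1-simplices (6): AB, AD, AE, BD, BE, DE
  2-simplices (4): ABD, ABE, ADE, BDE

giving chain groups C_0 ≅ Z^4, C_1 ≅ Z^6, C_2 ≅ Z^4.

∂_1: C_1 → C_0 maps an edge to its endpoints' difference, ∂[p,q] = q − p. For instance
  ∂DE = E − D.
This gives a 4×6 integer matrix of rank 3; reducing to Smith normal form yields diagonal entries (1,1,1).

The boundary map ∂_2: C_2 → C_1 maps a triangle to the signed sum of its edges. For instance
  ∂ABE = BE − AE + AB,
  ∂ABD = BD − AD + AB.
The resulting 6×4 matrix has rank 3, and its Smith normal form has invariant factors (1,1,1).

Now H_k = ker ∂_k / im ∂_{k+1}, so:

  H_0: rank C_0 − rank ∂_1 = 4 − 3 = 1, and the invariant factors of ∂_1 are all 1, so H_0 = Z.
  H_1: rank ker ∂_1 − rank ∂_2 = (6 − 3) − 3 = 0, and the invariant factors of ∂_2 are all 1, so H_1 = 0.
  H_2: rank ker ∂_2 − rank ∂_3 = (4 − 3) − 0 = 1, and there is no ∂_3, so H_2 = Z.

H_0 = Z,  H_1 = 0,  H_2 = Z.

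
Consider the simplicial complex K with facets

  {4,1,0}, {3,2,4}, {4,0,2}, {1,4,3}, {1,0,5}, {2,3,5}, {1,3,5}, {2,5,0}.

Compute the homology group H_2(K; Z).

Fix the vertex order 0 < 1 < 2 < 3 < 4 < 5 and write every simplex with vertices in increasing order. Then dim K = 2 and the simplices of K are:

  0-simplices (6): [0], [1], [2], [3], [4], [5]
  1-simplices (12): [0,1], [0,2], [0,4], [0,5], [1,3], [1,4], [1,5], [2,3], [2,4], [2,5], [3,4], [3,5]
  2-simplices (8): [0,1,4], [0,1,5], [0,2,4], [0,2,5], [1,3,4], [1,3,5], [2,3,4], [2,3,5]

giving chain groups C_0 ≅ Z^6, C_1 ≅ Z^12, C_2 ≅ Z^8.

The boundary map ∂_1: C_1 → C_0 is given by ∂[p,q] = [q] − [p]. For instance
  ∂[0,4] = [4] − [0].
This gives a 6×12 integer matrix of rank 5; reducing to Smith normal form yields diagonal entries (1,1,1,1,1).

Boundary ∂_2: C_2 → C_1 acts by ∂[p,q,r] = [q,r] − [p,r] + [p,q]. For instance
  ∂[0,1,4] = [1,4] − [0,4] + [0,1],
  ∂[0,2,5] = [2,5] − [0,5] + [0,2].
This gives a 12×8 integer matrix of rank 7; reducing to Smith normal form yields diagonal entries (1,1,1,1,1,1,1).

Now H_k = ker ∂_k / im ∂_{k+1}, so:

  H_2: rank ker ∂_2 − rank ∂_3 = (8 − 7) − 0 = 1, and there is no ∂_3, so H_2 ≅ Z.

H_2 ≅ Z.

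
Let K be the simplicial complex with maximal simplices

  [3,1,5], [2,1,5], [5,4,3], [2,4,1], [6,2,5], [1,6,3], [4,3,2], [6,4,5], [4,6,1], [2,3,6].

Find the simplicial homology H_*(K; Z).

H_0 = Z,  H_1 = Z/2Z,  H_2 = 0.

K has 6 vertices, 15 edges, 10 triangles.
rank ∂_0 = 0, rank ∂_1 = 5 ⇒ b_0 = 6 − 0 − 5 = 1; all invariant factors of ∂_1 are 1 so no torsion. So H_0 = Z.
rank ∂_1 = 5, rank ∂_2 = 10 ⇒ b_1 = 15 − 5 − 10 = 0; ∂_2 has invariant factor(s) [2] giving torsion. So H_1 = Z/2Z.
rank ∂_2 = 10, rank ∂_3 = 0 ⇒ b_2 = 10 − 10 − 0 = 0. So H_2 = 0.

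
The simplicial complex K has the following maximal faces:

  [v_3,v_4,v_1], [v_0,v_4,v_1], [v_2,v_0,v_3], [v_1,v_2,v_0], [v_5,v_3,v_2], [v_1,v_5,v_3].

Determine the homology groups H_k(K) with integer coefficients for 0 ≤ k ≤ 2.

H_0 ≅ Z,  H_1 ≅ Z,  H_2 = 0.

Take the total order v_0 < v_1 < v_2 < v_3 < v_4 < v_5 on the vertex set. Then K (dimension 2) consists of the simplices:

  0-simplices (6): [v_0], [v_1], [v_2], [v_3], [v_4], [v_5]
  1-simplices (12): [v_0,v_1], [v_0,v_2], [v_0,v_3], [v_0,v_4], [v_1,v_2], [v_1,v_3], [v_1,v_4], [v_1,v_5], [v_2,v_3], [v_2,v_5], [v_3,v_4], [v_3,v_5]
  2-simplices (6): [v_0,v_1,v_2], [v_0,v_1,v_4], [v_0,v_2,v_3], [v_1,v_3,v_4], [v_1,v_3,v_5], [v_2,v_3,v_5]

Hence C_0 ≅ Z^6, C_1 ≅ Z^12, C_2 ≅ Z^6.

Boundary ∂_1: C_1 → C_0 maps an edge to its endpoints' difference, ∂[p,q] = q − p. For instance
  ∂[v_1,v_4] = [v_4] − [v_1].
As a 6×12 matrix over Z this has rank 5, with invariant factors (1,1,1,1,1).

The boundary map ∂_2: C_2 → C_1 sends each 2-simplex [p,q,r] to [q,r] − [p,r] + [p,q]. For instance
  ∂[v_0,v_1,v_4] = [v_1,v_4] − [v_0,v_4] + [v_0,v_1],
  ∂[v_0,v_2,v_3] = [v_2,v_3] − [v_0,v_3] + [v_0,v_2].
The resulting 12×6 matrix has rank 6, and its Smith normal form has invariant factors (1,1,1,1,1,1).

From H_k ≅ ker(∂_k) / im(∂_{k+1}) we obtain:

  H_0: rank C_0 − rank ∂_1 = 6 − 5 = 1, and the invariant factors of ∂_1 are all 1, so H_0 ≅ Z.
  H_1: rank ker ∂_1 − rank ∂_2 = (12 − 5) − 6 = 1, and the invariant factors of ∂_2 are all 1, so H_1 ≅ Z.
  H_2: rank ker ∂_2 − rank ∂_3 = (6 − 6) − 0 = 0, and there is no ∂_3, so H_2 ≅ 0.

As a check, the Euler characteristic is 6 − 12 + 6 = 0, which agrees with 1 − 1 + 0 = 0.
(K is a triangulation of the cylinder S^1 x I.)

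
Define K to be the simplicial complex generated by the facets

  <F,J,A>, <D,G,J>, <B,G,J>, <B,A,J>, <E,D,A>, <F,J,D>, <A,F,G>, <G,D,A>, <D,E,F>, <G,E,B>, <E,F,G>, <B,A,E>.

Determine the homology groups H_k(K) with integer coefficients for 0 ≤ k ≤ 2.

H_0 ≅ Z,  H_1 ≅ Z/2,  H_2 = 0.

Fix the vertex order A < B < D < E < F < G < J and write every simplex with vertices in increasing order. Then dim K = 2 and the simplices of K are:

  0-simplices (7): A, B, D, E, F, G, J
  1-simplices (18): AB, AD, AE, AF, AG, AJ, BE, BG, BJ, DE, DF, DG, DJ, EF, EG, FG, FJ, GJ
  2-simplices (12): ABE, ABJ, ADE, ADG, AFG, AFJ, BEG, BGJ, DEF, DFJ, DGJ, EFG

giving chain groups C_0 ≅ Z^7, C_1 ≅ Z^18, C_2 ≅ Z^12.

∂_1: C_1 → C_0 sends each edge [p,q] (with p < q) to q − p. For instance
  ∂AG = G − A.
As a 7×18 matrix over Z this has rank 6, with invariant factors (1,1,1,1,1,1).

∂_2: C_2 → C_1 acts by ∂[p,q,r] = [q,r] − [p,r] + [p,q]. For instance
  ∂DEF = EF − DF + DE,
  ∂DFJ = FJ − DJ + DF.
This gives a 18×12 integer matrix of rank 12; reducing to Smith normal form yields diagonal entries (1,1,1,1,1,1,1,1,1,1,1,2).

Computing H_k = (kernel of ∂_k) / (image of ∂_{k+1}):

  H_0: rank C_0 − rank ∂_1 = 7 − 6 = 1, and the invariant factors of ∂_1 are all 1, so H_0 ≅ Z.
  H_1: rank ker ∂_1 − rank ∂_2 = (18 − 6) − 12 = 0, and ∂_2 has invariant factor 2 > 1, so H_1 ≅ Z/2.
  H_2: rank ker ∂_2 − rank ∂_3 = (12 − 12) − 0 = 0, and there is no ∂_3, so H_2 ≅ 0.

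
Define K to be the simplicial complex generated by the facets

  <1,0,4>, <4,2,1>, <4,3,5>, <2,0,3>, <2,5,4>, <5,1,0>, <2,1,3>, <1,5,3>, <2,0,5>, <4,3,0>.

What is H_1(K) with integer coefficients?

Order the vertices as 0 < 1 < 2 < 3 < 4 < 5. Listing each simplex with vertices in this order, K has dimension 2 with simplices:

  0-simplices (6): [0], [1], [2], [3], [4], [5]
  1-simplices (15): [0,1], [0,2], [0,3], [0,4], [0,5], [1,2], [1,3], [1,4], [1,5], [2,3], [2,4], [2,5], [3,4], [3,5], [4,5]
  2-simplices (10): [0,1,4], [0,1,5], [0,2,3], [0,2,5], [0,3,4], [1,2,3], [1,2,4], [1,3,5], [2,4,5], [3,4,5]

giving chain groups C_0 ≅ Z^6, C_1 ≅ Z^15, C_2 ≅ Z^10.

The boundary map ∂_1: C_1 → C_0 sends each edge [p,q] (with p < q) to q − p.
As a 6×15 matrix over Z this has rank 5, with invariant factors (1,1,1,1,1).

The boundary map ∂_2: C_2 → C_1 acts by ∂[p,q,r] = [q,r] − [p,r] + [p,q]. For instance
  ∂[0,1,4] = [1,4] − [0,4] + [0,1],
  ∂[0,2,3] = [2,3] − [0,3] + [0,2].
This gives a 15×10 integer matrix of rank 10; reducing to Smith normal form yields diagonal entries (1,1,1,1,1,1,1,1,1,2).

Computing H_k = (kernel of ∂_k) / (image of ∂_{k+1}):

  H_1: rank ker ∂_1 − rank ∂_2 = (15 − 5) − 10 = 0, and ∂_2 has invariant factor 2 > 1, so H_1 ≅ Z/2.

(K is a triangulation of the real projective plane RP^2.)

H_1 ≅ Z/2.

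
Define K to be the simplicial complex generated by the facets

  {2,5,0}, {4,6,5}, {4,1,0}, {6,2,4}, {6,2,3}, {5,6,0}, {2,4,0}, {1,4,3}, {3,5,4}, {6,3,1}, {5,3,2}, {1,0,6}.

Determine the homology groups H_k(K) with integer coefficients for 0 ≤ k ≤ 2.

Order the vertices as 0 < 1 < 2 < 3 < 4 < 5 < 6. Listing each simplex with vertices in this order, K has dimension 2 with simplices:

  0-simplices (7): [0], [1], [2], [3], [4], [5], [6]
  1-simplices (18): [0,1], [0,2], [0,4], [0,5], [0,6], [1,3], [1,4], [1,6], [2,3], [2,4], [2,5], [2,6], [3,4], [3,5], [3,6], [4,5], [4,6], [5,6]
  2-simplices (12): [0,1,4], [0,1,6], [0,2,4], [0,2,5], [0,5,6], [1,3,4], [1,3,6], [2,3,5], [2,3,6], [2,4,6], [3,4,5], [4,5,6]

so the chain groups are C_0 ≅ Z^7, C_1 ≅ Z^18, C_2 ≅ Z^12.

∂_1: C_1 → C_0 sends each edge [p,q] (with p < q) to q − p. For instance
  ∂[2,6] = [6] − [2].
The 7×18 boundary matrix has rank 6 and Smith normal form diag(1,1,1,1,1,1).

The boundary map ∂_2: C_2 → C_1 sends each 2-simplex [p,q,r] to [q,r] − [p,r] + [p,q]. For instance
  ∂[0,1,4] = [1,4] − [0,4] + [0,1],
  ∂[0,2,4] = [2,4] − [0,4] + [0,2].
This gives a 18×12 integer matrix of rank 12; reducing to Smith normal form yields diagonal entries (1,1,1,1,1,1,1,1,1,1,1,2).

Reading off H_k = ker ∂_k / im ∂_{k+1}:

  H_0: rank C_0 − rank ∂_1 = 7 − 6 = 1, and the invariant factors of ∂_1 are all 1, so H_0 ≅ Z.
  H_1: rank ker ∂_1 − rank ∂_2 = (18 − 6) − 12 = 0, and ∂_2 has invariant factor 2 > 1, so H_1 ≅ Z_2.
  H_2: rank ker ∂_2 − rank ∂_3 = (12 − 12) − 0 = 0, and there is no ∂_3, so H_2 ≅ 0.

As a check, the Euler characteristic is 7 − 18 + 12 = 1, which agrees with 1 − 0 + 0 = 1.

H_0 ≅ Z,  H_1 ≅ Z_2,  H_2 = 0.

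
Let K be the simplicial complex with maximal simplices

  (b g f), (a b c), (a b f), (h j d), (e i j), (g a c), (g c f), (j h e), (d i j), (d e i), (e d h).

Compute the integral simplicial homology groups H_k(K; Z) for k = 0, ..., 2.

H_0 ≅ Z^2,  H_1 ≅ Z,  H_2 ≅ Z.

We work with the vertex ordering a < b < c < d < e < f < g < h < i < j. The simplices of K, each written with vertices in increasing order, are:

  0-simplices (10): a, b, c, d, e, f, g, h, i, j
  1-simplices (19): ab, ac, af, ag, bc, bf, bg, cf, cg, de, dh, di, dj, eh, ei, ej, fg, hj, ij
  2-simplices (11): abc, abf, acg, bfg, cfg, deh, dei, dhj, dij, ehj, eij

Hence C_0 ≅ Z^10, C_1 ≅ Z^19, C_2 ≅ Z^11.

∂_1: C_1 → C_0 maps an edge to its endpoints' difference, ∂[p,q] = q − p. For instance
  ∂hj = j − h.
This gives a 10×19 integer matrix of rank 8; reducing to Smith normal form yields diagonal entries (1,1,1,1,1,1,1,1).

∂_2: C_2 → C_1 sends each 2-simplex [p,q,r] to [q,r] − [p,r] + [p,q]. For instance
  ∂cfg = fg − cg + cf,
  ∂eij = ij − ej + ei.
The resulting 19×11 matrix has rank 10, and its Smith normal form has invariant factors (1,1,1,1,1,1,1,1,1,1).

Reading off H_k = ker ∂_k / im ∂_{k+1}:

  H_0: rank C_0 − rank ∂_1 = 10 − 8 = 2, and the invariant factors of ∂_1 are all 1, so H_0 = Z^2.
  H_1: rank ker ∂_1 − rank ∂_2 = (19 − 8) − 10 = 1, and the invariant factors of ∂_2 are all 1, so H_1 = Z.
  H_2: rank ker ∂_2 − rank ∂_3 = (11 − 10) − 0 = 1, and there is no ∂_3, so H_2 = Z.

(K is a triangulation of the disjoint union of the Möbius band and the 2-sphere S^2.)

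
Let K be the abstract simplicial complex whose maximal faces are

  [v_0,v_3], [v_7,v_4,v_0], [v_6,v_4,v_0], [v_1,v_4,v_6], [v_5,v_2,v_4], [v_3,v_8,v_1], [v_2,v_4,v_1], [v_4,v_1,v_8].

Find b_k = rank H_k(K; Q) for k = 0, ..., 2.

b_0 = 1, b_1 = 1, b_2 = 0.

Take the total order v_0 < v_1 < v_2 < v_3 < v_4 < v_5 < v_6 < v_7 < v_8 on the vertex set. Then K (dimension 2) consists of the simplices:

  0-simplices (9): [v_0], [v_1], [v_2], [v_3], [v_4], [v_5], [v_6], [v_7], [v_8]
  1-simplices (16): (16 of them)
  2-simplices (7): [v_0,v_4,v_6], [v_0,v_4,v_7], [v_1,v_2,v_4], [v_1,v_3,v_8], [v_1,v_4,v_6], [v_1,v_4,v_8], [v_2,v_4,v_5]

so the chain groups are C_0 ≅ Z^9, C_1 ≅ Z^16, C_2 ≅ Z^7.

Boundary ∂_1: C_1 → C_0 sends each edge [p,q] (with p < q) to q − p.
This gives a 9×16 integer matrix of rank 8; reducing to Smith normal form yields diagonal entries (1,1,1,1,1,1,1,1).

Boundary ∂_2: C_2 → C_1 sends each 2-simplex [p,q,r] to [q,r] − [p,r] + [p,q]. For instance
  ∂[v_0,v_4,v_7] = [v_4,v_7] − [v_0,v_7] + [v_0,v_4],
  ∂[v_1,v_4,v_8] = [v_4,v_8] − [v_1,v_8] + [v_1,v_4].
The resulting 16×7 matrix has rank 7, and its Smith normal form has invariant factors (1,1,1,1,1,1,1).

Now H_k = ker ∂_k / im ∂_{k+1}, so:

  H_0: rank C_0 − rank ∂_1 = 9 − 8 = 1, and the invariant factors of ∂_1 are all 1, so H_0 ≅ Z.
  H_1: rank ker ∂_1 − rank ∂_2 = (16 − 8) − 7 = 1, and the invariant factors of ∂_2 are all 1, so H_1 ≅ Z.
  H_2: rank ker ∂_2 − rank ∂_3 = (7 − 7) − 0 = 0, and there is no ∂_3, so H_2 ≅ 0.

Hence the Betti numbers are b_0 = 1, b_1 = 1, b_2 = 0.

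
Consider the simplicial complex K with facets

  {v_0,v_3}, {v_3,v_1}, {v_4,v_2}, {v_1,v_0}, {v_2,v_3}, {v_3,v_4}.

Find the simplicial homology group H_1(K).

Order the vertices as v_0 < v_1 < v_2 < v_3 < v_4. Listing each simplex with vertices in this order, K has dimension 1 with simplices:

  0-simplices (5): [v_0], [v_1], [v_2], [v_3], [v_4]
  1-simplices (6): [v_0,v_1], [v_0,v_3], [v_1,v_3], [v_2,v_3], [v_2,v_4], [v_3,v_4]

so the chain groups are C_0 ≅ Z^5, C_1 ≅ Z^6.

The boundary map ∂_1: C_1 → C_0 sends each edge [p,q] (with p < q) to q − p. For instance
  ∂[v_2,v_4] = [v_4] − [v_2].
The resulting 5×6 matrix has rank 4, and its Smith normal form has invariant factors (1,1,1,1).

Computing H_k = (kernel of ∂_k) / (image of ∂_{k+1}):

  H_1: rank ker ∂_1 − rank ∂_2 = (6 − 4) − 0 = 2, and there is no ∂_2, so H_1 ≅ Z^2.

H_1 = Z^2.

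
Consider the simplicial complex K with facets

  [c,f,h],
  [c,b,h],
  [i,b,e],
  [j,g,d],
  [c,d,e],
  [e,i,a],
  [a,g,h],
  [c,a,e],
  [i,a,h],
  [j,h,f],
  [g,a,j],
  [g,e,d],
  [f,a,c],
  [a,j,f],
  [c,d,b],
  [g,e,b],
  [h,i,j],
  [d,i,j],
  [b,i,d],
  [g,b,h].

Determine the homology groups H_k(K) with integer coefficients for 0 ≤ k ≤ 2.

We work with the vertex ordering a < b < c < d < e < f < g < h < i < j. The simplices of K, each written with vertices in increasing order, are:

  0-simplices (10): a, b, c, d, e, f, g, h, i, j
  1-simplices (30): ac, ae, af, ag, ah, ai, aj, bc, bd, be, bg, bh, bi, cd, ce, cf, ch, de, dg, di, dj, eg, ei, fh, fj, gh, gj, hi, hj, ij
  2-simplices (20): ace, acf, aei, afj, agh, agj, ahi, bcd, bch, bdi, beg, bei, bgh, cde, cfh, deg, dgj, dij, fhj, hij

Hence C_0 ≅ Z^10, C_1 ≅ Z^30, C_2 ≅ Z^20.

Boundary ∂_1: C_1 → C_0 is given by ∂[p,q] = [q] − [p]. For instance
  ∂be = e − b.
The resulting 10×30 matrix has rank 9, and its Smith normal form has invariant factors (1,1,1,1,1,1,1,1,1).

∂_2: C_2 → C_1 sends each 2-simplex [p,q,r] to [q,r] − [p,r] + [p,q]. For instance
  ∂ahi = hi − ai + ah,
  ∂agh = gh − ah + ag.
As a 30×20 matrix over Z this has rank 20, with invariant factors (1,1,1,1,1,1,1,1,1,1,1,1,1,1,1,1,1,1,1,2).

Now H_k = ker ∂_k / im ∂_{k+1}, so:

  H_0: rank C_0 − rank ∂_1 = 10 − 9 = 1, and the invariant factors of ∂_1 are all 1, so H_0 = Z.
  H_1: rank ker ∂_1 − rank ∂_2 = (30 − 9) − 20 = 1, and ∂_2 has invariant factor 2 > 1, so H_1 = Z ⊕ Z/2.
  H_2: rank ker ∂_2 − rank ∂_3 = (20 − 20) − 0 = 0, and there is no ∂_3, so H_2 = 0.

As a check, the Euler characteristic is 10 − 30 + 20 = 0, which agrees with 1 − 1 + 0 = 0.
(K is a triangulation of the Klein bottle.)

H_0 = Z,  H_1 = Z ⊕ Z/2,  H_2 = 0.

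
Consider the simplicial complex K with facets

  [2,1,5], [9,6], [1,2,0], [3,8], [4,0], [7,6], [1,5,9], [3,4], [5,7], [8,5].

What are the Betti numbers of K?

Fix the vertex order 0 < 1 < 2 < 3 < 4 < 5 < 6 < 7 < 8 < 9 and write every simplex with vertices in increasing order. Then dim K = 2 and the simplices of K are:

  0-simplices (10): [0], [1], [2], [3], [4], [5], [6], [7], [8], [9]
  1-simplices (14): [0,1], [0,2], [0,4], [1,2], [1,5], [1,9], [2,5], [3,4], [3,8], [5,7], [5,8], [5,9], [6,7], [6,9]
  2-simplices (3): [0,1,2], [1,2,5], [1,5,9]

so the chain groups are C_0 ≅ Z^10, C_1 ≅ Z^14, C_2 ≅ Z^3.

The boundary map ∂_1: C_1 → C_0 sends each edge [p,q] (with p < q) to q − p.
The resulting 10×14 matrix has rank 9, and its Smith normal form has invariant factors (1,1,1,1,1,1,1,1,1).

∂_2: C_2 → C_1 acts by ∂[p,q,r] = [q,r] − [p,r] + [p,q]. For instance
  ∂[1,5,9] = [5,9] − [1,9] + [1,5],
  ∂[1,2,5] = [2,5] − [1,5] + [1,2].
The 14×3 boundary matrix has rank 3 and Smith normal form diag(1,1,1).

Computing H_k = (kernel of ∂_k) / (image of ∂_{k+1}):

  H_0: rank C_0 − rank ∂_1 = 10 − 9 = 1, and the invariant factors of ∂_1 are all 1, so H_0 = Z.
  H_1: rank ker ∂_1 − rank ∂_2 = (14 − 9) − 3 = 2, and the invariant factors of ∂_2 are all 1, so H_1 = Z^2.
  H_2: rank ker ∂_2 − rank ∂_3 = (3 − 3) − 0 = 0, and there is no ∂_3, so H_2 = 0.

As a check, the Euler characteristic is 10 − 14 + 3 = -1, which agrees with 1 − 2 + 0 = -1.

Hence the Betti numbers are b_0 = 1, b_1 = 2, b_2 = 0.

b_0 = 1, b_1 = 2, b_2 = 0.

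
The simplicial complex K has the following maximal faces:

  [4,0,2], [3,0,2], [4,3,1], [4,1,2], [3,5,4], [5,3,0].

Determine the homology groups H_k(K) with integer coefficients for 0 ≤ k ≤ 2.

H_0 ≅ Z,  H_1 ≅ Z,  H_2 = 0.

We work with the vertex ordering 0 < 1 < 2 < 3 < 4 < 5. The simplices of K, each written with vertices in increasing order, are:

  0-simplices (6): [0], [1], [2], [3], [4], [5]
  1-simplices (12): [0,2], [0,3], [0,4], [0,5], [1,2], [1,3], [1,4], [2,3], [2,4], [3,4], [3,5], [4,5]
  2-simplices (6): [0,2,3], [0,2,4], [0,3,5], [1,2,4], [1,3,4], [3,4,5]

giving chain groups C_0 ≅ Z^6, C_1 ≅ Z^12, C_2 ≅ Z^6.

The boundary map ∂_1: C_1 → C_0 sends each edge [p,q] (with p < q) to q − p. For instance
  ∂[0,5] = [5] − [0].
As a 6×12 matrix over Z this has rank 5, with invariant factors (1,1,1,1,1).

The boundary map ∂_2: C_2 → C_1 maps a triangle to the signed sum of its edges. For instance
  ∂[1,3,4] = [3,4] − [1,4] + [1,3],
  ∂[3,4,5] = [4,5] − [3,5] + [3,4].
As a 12×6 matrix over Z this has rank 6, with invariant factors (1,1,1,1,1,1).

Now H_k = ker ∂_k / im ∂_{k+1}, so:

  H_0: rank C_0 − rank ∂_1 = 6 − 5 = 1, and the invariant factors of ∂_1 are all 1, so H_0 ≅ Z.
  H_1: rank ker ∂_1 − rank ∂_2 = (12 − 5) − 6 = 1, and the invariant factors of ∂_2 are all 1, so H_1 ≅ Z.
  H_2: rank ker ∂_2 − rank ∂_3 = (6 − 6) − 0 = 0, and there is no ∂_3, so H_2 ≅ 0.

(K is a triangulation of the cylinder S^1 x I.)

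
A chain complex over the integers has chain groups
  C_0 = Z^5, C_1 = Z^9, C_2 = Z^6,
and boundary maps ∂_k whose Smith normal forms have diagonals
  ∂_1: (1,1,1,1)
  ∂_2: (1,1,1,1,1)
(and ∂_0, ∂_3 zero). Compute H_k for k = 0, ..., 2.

H_0: b_0 = 5 − 0 − 4 = 1; torsion from ∂_1 factors > 1: none. So H_0 = Z.
H_1: b_1 = 9 − 4 − 5 = 0; torsion from ∂_2 factors > 1: none. So H_1 = 0.
H_2: b_2 = 6 − 5 − 0 = 1; torsion from ∂_3 factors > 1: none. So H_2 = Z.

H_0 = Z,  H_1 = 0,  H_2 = Z.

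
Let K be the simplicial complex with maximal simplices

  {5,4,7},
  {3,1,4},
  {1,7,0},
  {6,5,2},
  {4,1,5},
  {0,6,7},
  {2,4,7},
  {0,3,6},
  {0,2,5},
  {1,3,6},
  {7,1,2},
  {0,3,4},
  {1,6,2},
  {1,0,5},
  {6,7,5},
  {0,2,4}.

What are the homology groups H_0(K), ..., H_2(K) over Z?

Order the vertices as 0 < 1 < 2 < 3 < 4 < 5 < 6 < 7. Listing each simplex with vertices in this order, K has dimension 2 with simplices:

  0-simplices (8): [0], [1], [2], [3], [4], [5], [6], [7]
  1-simplices (24): (24 of them)
  2-simplices (16): [0,1,5], [0,1,7], [0,2,4], [0,2,5], [0,3,4], [0,3,6], [0,6,7], [1,2,6], [1,2,7], [1,3,4], [1,3,6], [1,4,5], [2,4,7], [2,5,6], [4,5,7], [5,6,7]

so the chain groups are C_0 ≅ Z^8, C_1 ≅ Z^24, C_2 ≅ Z^16.

Boundary ∂_1: C_1 → C_0 sends each edge [p,q] (with p < q) to q − p. For instance
  ∂[3,4] = [4] − [3].
This gives a 8×24 integer matrix of rank 7; reducing to Smith normal form yields diagonal entries (1,1,1,1,1,1,1).

Boundary ∂_2: C_2 → C_1 maps a triangle to the signed sum of its edges. For instance
  ∂[0,3,4] = [3,4] − [0,4] + [0,3],
  ∂[1,3,6] = [3,6] − [1,6] + [1,3].
As a 24×16 matrix over Z this has rank 15, with invariant factors (1,1,1,1,1,1,1,1,1,1,1,1,1,1,1).

Computing H_k = (kernel of ∂_k) / (image of ∂_{k+1}):

  H_0: rank C_0 − rank ∂_1 = 8 − 7 = 1, and the invariant factors of ∂_1 are all 1, so H_0 = Z.
  H_1: rank ker ∂_1 − rank ∂_2 = (24 − 7) − 15 = 2, and the invariant factors of ∂_2 are all 1, so H_1 = Z^2.
  H_2: rank ker ∂_2 − rank ∂_3 = (16 − 15) − 0 = 1, and there is no ∂_3, so H_2 = Z.

H_0 = Z,  H_1 = Z^2,  H_2 = Z.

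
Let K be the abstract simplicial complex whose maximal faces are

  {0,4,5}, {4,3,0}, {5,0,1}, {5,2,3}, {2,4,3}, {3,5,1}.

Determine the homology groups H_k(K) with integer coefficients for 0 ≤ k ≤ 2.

Fix the vertex order 0 < 1 < 2 < 3 < 4 < 5 and write every simplex with vertices in increasing order. Then dim K = 2 and the simplices of K are:

  0-simplices (6): [0], [1], [2], [3], [4], [5]
  1-simplices (12): [0,1], [0,3], [0,4], [0,5], [1,3], [1,5], [2,3], [2,4], [2,5], [3,4], [3,5], [4,5]
  2-simplices (6): [0,1,5], [0,3,4], [0,4,5], [1,3,5], [2,3,4], [2,3,5]

Hence C_0 ≅ Z^6, C_1 ≅ Z^12, C_2 ≅ Z^6.

∂_1: C_1 → C_0 maps an edge to its endpoints' difference, ∂[p,q] = q − p. For instance
  ∂[0,3] = [3] − [0].
The 6×12 boundary matrix has rank 5 and Smith normal form diag(1,1,1,1,1).

Boundary ∂_2: C_2 → C_1 acts by ∂[p,q,r] = [q,r] − [p,r] + [p,q]. For instance
  ∂[0,1,5] = [1,5] − [0,5] + [0,1],
  ∂[2,3,5] = [3,5] − [2,5] + [2,3].
This gives a 12×6 integer matrix of rank 6; reducing to Smith normal form yields diagonal entries (1,1,1,1,1,1).

Now H_k = ker ∂_k / im ∂_{k+1}, so:

  H_0: rank C_0 − rank ∂_1 = 6 − 5 = 1, and the invariant factors of ∂_1 are all 1, so H_0 = Z.
  H_1: rank ker ∂_1 − rank ∂_2 = (12 − 5) − 6 = 1, and the invariant factors of ∂_2 are all 1, so H_1 = Z.
  H_2: rank ker ∂_2 − rank ∂_3 = (6 − 6) − 0 = 0, and there is no ∂_3, so H_2 = 0.

H_0 ≅ Z,  H_1 ≅ Z,  H_2 = 0.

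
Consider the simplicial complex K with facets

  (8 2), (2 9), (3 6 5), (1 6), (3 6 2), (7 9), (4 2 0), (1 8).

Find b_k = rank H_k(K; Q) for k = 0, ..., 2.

b_0 = 1, b_1 = 1, b_2 = 0.

We work with the vertex ordering 0 < 1 < 2 < 3 < 4 < 5 < 6 < 7 < 8 < 9. The simplices of K, each written with vertices in increasing order, are:

  0-simplices (10): [0], [1], [2], [3], [4], [5], [6], [7], [8], [9]
  1-simplices (13): [0,2], [0,4], [1,6], [1,8], [2,3], [2,4], [2,6], [2,8], [2,9], [3,5], [3,6], [5,6], [7,9]
  2-simplices (3): [0,2,4], [2,3,6], [3,5,6]

giving chain groups C_0 ≅ Z^10, C_1 ≅ Z^13, C_2 ≅ Z^3.

Boundary ∂_1: C_1 → C_0 maps an edge to its endpoints' difference, ∂[p,q] = q − p. For instance
  ∂[7,9] = [9] − [7].
The resulting 10×13 matrix has rank 9, and its Smith normal form has invariant factors (1,1,1,1,1,1,1,1,1).

Boundary ∂_2: C_2 → C_1 acts by ∂[p,q,r] = [q,r] − [p,r] + [p,q]. For instance
  ∂[3,5,6] = [5,6] − [3,6] + [3,5],
  ∂[0,2,4] = [2,4] − [0,4] + [0,2].
The resulting 13×3 matrix has rank 3, and its Smith normal form has invariant factors (1,1,1).

Reading off H_k = ker ∂_k / im ∂_{k+1}:

  H_0: rank C_0 − rank ∂_1 = 10 − 9 = 1, and the invariant factors of ∂_1 are all 1, so H_0 = Z.
  H_1: rank ker ∂_1 − rank ∂_2 = (13 − 9) − 3 = 1, and the invariant factors of ∂_2 are all 1, so H_1 = Z.
  H_2: rank ker ∂_2 − rank ∂_3 = (3 − 3) − 0 = 0, and there is no ∂_3, so H_2 = 0.

Hence the Betti numbers are b_0 = 1, b_1 = 1, b_2 = 0.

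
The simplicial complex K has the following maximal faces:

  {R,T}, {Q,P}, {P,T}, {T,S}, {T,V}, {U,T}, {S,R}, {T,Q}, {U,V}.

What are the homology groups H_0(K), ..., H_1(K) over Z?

Order the vertices as P < Q < R < S < T < U < V. Listing each simplex with vertices in this order, K has dimension 1 with simplices:

  0-simplices (7): P, Q, R, S, T, U, V
  1-simplices (9): PQ, PT, QT, RS, RT, ST, TU, TV, UV

giving chain groups C_0 ≅ Z^7, C_1 ≅ Z^9.

The boundary map ∂_1: C_1 → C_0 maps an edge to its endpoints' difference, ∂[p,q] = q − p. For instance
  ∂PQ = Q − P.
This gives a 7×9 integer matrix of rank 6; reducing to Smith normal form yields diagonal entries (1,1,1,1,1,1).

Now H_k = ker ∂_k / im ∂_{k+1}, so:

  H_0: rank C_0 − rank ∂_1 = 7 − 6 = 1, and the invariant factors of ∂_1 are all 1, so H_0 ≅ Z.
  H_1: rank ker ∂_1 − rank ∂_2 = (9 − 6) − 0 = 3, and there is no ∂_2, so H_1 ≅ Z^3.

(K is a triangulation of a wedge of 3 circles.)

H_0 = Z,  H_1 = Z^3.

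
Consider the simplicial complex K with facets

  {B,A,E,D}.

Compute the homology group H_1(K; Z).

H_1 = 0.

We work with the vertex ordering A < B < D < E. The simplices of K, each written with vertices in increasing order, are:

  0-simplices (4): A, B, D, E
  1-simplices (6): AB, AD, AE, BD, BE, DE
  2-simplices (4): ABD, ABE, ADE, BDE
  3-simplices (1): ABDE

Hence C_0 ≅ Z^4, C_1 ≅ Z^6, C_2 ≅ Z^4, C_3 ≅ Z^1.

Boundary ∂_1: C_1 → C_0 sends each edge [p,q] (with p < q) to q − p.
The resulting 4×6 matrix has rank 3, and its Smith normal form has invariant factors (1,1,1).

∂_2: C_2 → C_1 maps a triangle to the signed sum of its edges. For instance
  ∂BDE = DE − BE + BD,
  ∂ABE = BE − AE + AB.
The 6×4 boundary matrix has rank 3 and Smith normal form diag(1,1,1).

Boundary ∂_3: C_3 → C_2 sends each 3-simplex σ to the alternating sum Σ_i (−1)^i (σ with its i-th vertex removed). For instance
  ∂ABDE = BDE − ADE + ABE − ABD.
As a 4×1 matrix over Z this has rank 1, with invariant factors (1).

Reading off H_k = ker ∂_k / im ∂_{k+1}:

  H_1: rank ker ∂_1 − rank ∂_2 = (6 − 3) − 3 = 0, and the invariant factors of ∂_2 are all 1, so H_1 ≅ 0.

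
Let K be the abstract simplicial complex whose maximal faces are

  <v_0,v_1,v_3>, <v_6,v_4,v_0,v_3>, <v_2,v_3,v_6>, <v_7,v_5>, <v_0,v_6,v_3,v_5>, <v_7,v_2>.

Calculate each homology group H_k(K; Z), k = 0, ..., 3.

H_0 = Z,  H_1 = Z,  H_2 = 0,  H_3 = 0.

Order the vertices as v_0 < v_1 < v_2 < v_3 < v_4 < v_5 < v_6 < v_7. Listing each simplex with vertices in this order, K has dimension 3 with simplices:

  0-simplices (8): [v_0], [v_1], [v_2], [v_3], [v_4], [v_5], [v_6], [v_7]
  1-simplices (15): (15 of them)
  2-simplices (9): [v_0,v_1,v_3], [v_0,v_3,v_4], [v_0,v_3,v_5], [v_0,v_3,v_6], [v_0,v_4,v_6], [v_0,v_5,v_6], [v_2,v_3,v_6], [v_3,v_4,v_6], [v_3,v_5,v_6]
  3-simplices (2): [v_0,v_3,v_4,v_6], [v_0,v_3,v_5,v_6]

Hence C_0 ≅ Z^8, C_1 ≅ Z^15, C_2 ≅ Z^9, C_3 ≅ Z^2.

The boundary map ∂_1: C_1 → C_0 sends each edge [p,q] (with p < q) to q − p. For instance
  ∂[v_3,v_6] = [v_6] − [v_3].
The resulting 8×15 matrix has rank 7, and its Smith normal form has invariant factors (1,1,1,1,1,1,1).

∂_2: C_2 → C_1 sends each 2-simplex [p,q,r] to [q,r] − [p,r] + [p,q]. For instance
  ∂[v_0,v_3,v_4] = [v_3,v_4] − [v_0,v_4] + [v_0,v_3],
  ∂[v_3,v_4,v_6] = [v_4,v_6] − [v_3,v_6] + [v_3,v_4].
This gives a 15×9 integer matrix of rank 7; reducing to Smith normal form yields diagonal entries (1,1,1,1,1,1,1).

The boundary map ∂_3: C_3 → C_2 sends each 3-simplex σ to the alternating sum Σ_i (−1)^i (σ with its i-th vertex removed). For instance
  ∂[v_0,v_3,v_5,v_6] = [v_3,v_5,v_6] − [v_0,v_5,v_6] + [v_0,v_3,v_6] − [v_0,v_3,v_5],
  ∂[v_0,v_3,v_4,v_6] = [v_3,v_4,v_6] − [v_0,v_4,v_6] + [v_0,v_3,v_6] − [v_0,v_3,v_4].
The 9×2 boundary matrix has rank 2 and Smith normal form diag(1,1).

From H_k ≅ ker(∂_k) / im(∂_{k+1}) we obtain:

  H_0: rank C_0 − rank ∂_1 = 8 − 7 = 1, and the invariant factors of ∂_1 are all 1, so H_0 ≅ Z.
  H_1: rank ker ∂_1 − rank ∂_2 = (15 − 7) − 7 = 1, and the invariant factors of ∂_2 are all 1, so H_1 ≅ Z.
  H_2: rank ker ∂_2 − rank ∂_3 = (9 − 7) − 2 = 0, and the invariant factors of ∂_3 are all 1, so H_2 ≅ 0.
  H_3: rank ker ∂_3 − rank ∂_4 = (2 − 2) − 0 = 0, and there is no ∂_4, so H_3 ≅ 0.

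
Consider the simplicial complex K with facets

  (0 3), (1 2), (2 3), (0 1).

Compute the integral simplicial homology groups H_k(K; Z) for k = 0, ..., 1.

H_0 ≅ Z,  H_1 ≅ Z.

Fix the vertex order 0 < 1 < 2 < 3 and write every simplex with vertices in increasing order. Then dim K = 1 and the simplices of K are:

  0-simplices (4): [0], [1], [2], [3]
  1-simplices (4): [0,1], [0,3], [1,2], [2,3]

so the chain groups are C_0 ≅ Z^4, C_1 ≅ Z^4.

∂_1: C_1 → C_0 is given by ∂[p,q] = [q] − [p]. For instance
  ∂[1,2] = [2] − [1].
The 4×4 boundary matrix has rank 3 and Smith normal form diag(1,1,1).

From H_k ≅ ker(∂_k) / im(∂_{k+1}) we obtain:

  H_0: rank C_0 − rank ∂_1 = 4 − 3 = 1, and the invariant factors of ∂_1 are all 1, so H_0 ≅ Z.
  H_1: rank ker ∂_1 − rank ∂_2 = (4 − 3) − 0 = 1, and there is no ∂_2, so H_1 ≅ Z.

(K is a triangulation of the circle S^1.)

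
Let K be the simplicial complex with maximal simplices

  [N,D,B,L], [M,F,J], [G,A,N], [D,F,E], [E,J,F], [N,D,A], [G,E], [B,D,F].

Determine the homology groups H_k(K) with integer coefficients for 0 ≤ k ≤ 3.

H_0 = Z,  H_1 = Z,  H_2 = 0,  H_3 = 0.

K has 10 vertices, 19 edges, 10 triangles, 1 3-simplex.
rank ∂_0 = 0, rank ∂_1 = 9 ⇒ b_0 = 10 − 0 − 9 = 1; all invariant factors of ∂_1 are 1 so no torsion. So H_0 ≅ Z.
rank ∂_1 = 9, rank ∂_2 = 9 ⇒ b_1 = 19 − 9 − 9 = 1; all invariant factors of ∂_2 are 1 so no torsion. So H_1 ≅ Z.
rank ∂_2 = 9, rank ∂_3 = 1 ⇒ b_2 = 10 − 9 − 1 = 0; all invariant factors of ∂_3 are 1 so no torsion. So H_2 ≅ 0.
rank ∂_3 = 1, rank ∂_4 = 0 ⇒ b_3 = 1 − 1 − 0 = 0. So H_3 ≅ 0.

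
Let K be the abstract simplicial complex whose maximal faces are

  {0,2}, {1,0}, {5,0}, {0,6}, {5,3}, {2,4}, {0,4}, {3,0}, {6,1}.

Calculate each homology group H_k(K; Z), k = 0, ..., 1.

Order the vertices as 0 < 1 < 2 < 3 < 4 < 5 < 6. Listing each simplex with vertices in this order, K has dimension 1 with simplices:

  0-simplices (7): [0], [1], [2], [3], [4], [5], [6]
  1-simplices (9): [0,1], [0,2], [0,3], [0,4], [0,5], [0,6], [1,6], [2,4], [3,5]

so the chain groups are C_0 ≅ Z^7, C_1 ≅ Z^9.

∂_1: C_1 → C_0 is given by ∂[p,q] = [q] − [p].
The 7×9 boundary matrix has rank 6 and Smith normal form diag(1,1,1,1,1,1).

Now H_k = ker ∂_k / im ∂_{k+1}, so:

  H_0: rank C_0 − rank ∂_1 = 7 − 6 = 1, and the invariant factors of ∂_1 are all 1, so H_0 = Z.
  H_1: rank ker ∂_1 − rank ∂_2 = (9 − 6) − 0 = 3, and there is no ∂_2, so H_1 = Z^3.

As a check, the Euler characteristic is 7 − 9 = -2, which agrees with 1 − 3 = -2.

H_0 ≅ Z,  H_1 ≅ Z^3.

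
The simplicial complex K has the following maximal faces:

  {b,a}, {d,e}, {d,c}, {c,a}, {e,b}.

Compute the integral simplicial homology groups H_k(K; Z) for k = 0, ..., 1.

H_0 = Z,  H_1 = Z.

Order the vertices as a < b < c < d < e. Listing each simplex with vertices in this order, K has dimension 1 with simplices:

  0-simplices (5): a, b, c, d, e
  1-simplices (5): ab, ac, be, cd, de

Hence C_0 ≅ Z^5, C_1 ≅ Z^5.

Boundary ∂_1: C_1 → C_0 is given by ∂[p,q] = [q] − [p]. For instance
  ∂ac = c − a.
The 5×5 boundary matrix has rank 4 and Smith normal form diag(1,1,1,1).

From H_k ≅ ker(∂_k) / im(∂_{k+1}) we obtain:

  H_0: rank C_0 − rank ∂_1 = 5 − 4 = 1, and the invariant factors of ∂_1 are all 1, so H_0 = Z.
  H_1: rank ker ∂_1 − rank ∂_2 = (5 − 4) − 0 = 1, and there is no ∂_2, so H_1 = Z.

As a check, the Euler characteristic is 5 − 5 = 0, which agrees with 1 − 1 = 0.
(K is a triangulation of the circle S^1.)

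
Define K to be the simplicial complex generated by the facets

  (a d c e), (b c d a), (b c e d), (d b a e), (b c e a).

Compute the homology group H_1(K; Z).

K has 5 vertices, 10 edges, 10 triangles, 5 3-simplices.
rank ∂_1 = 4, rank ∂_2 = 6 ⇒ b_1 = 10 − 4 − 6 = 0; all invariant factors of ∂_2 are 1 so no torsion. So H_1 ≅ 0.

H_1 ≅ 0.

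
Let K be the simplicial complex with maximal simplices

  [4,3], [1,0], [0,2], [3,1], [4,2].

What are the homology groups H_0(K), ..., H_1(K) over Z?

Take the total order 0 < 1 < 2 < 3 < 4 on the vertex set. Then K (dimension 1) consists of the simplices:

  0-simplices (5): [0], [1], [2], [3], [4]
  1-simplices (5): [0,1], [0,2], [1,3], [2,4], [3,4]

Hence C_0 ≅ Z^5, C_1 ≅ Z^5.

Boundary ∂_1: C_1 → C_0 sends each edge [p,q] (with p < q) to q − p. For instance
  ∂[3,4] = [4] − [3].
The resulting 5×5 matrix has rank 4, and its Smith normal form has invariant factors (1,1,1,1).

From H_k ≅ ker(∂_k) / im(∂_{k+1}) we obtain:

  H_0: rank C_0 − rank ∂_1 = 5 − 4 = 1, and the invariant factors of ∂_1 are all 1, so H_0 = Z.
  H_1: rank ker ∂_1 − rank ∂_2 = (5 − 4) − 0 = 1, and there is no ∂_2, so H_1 = Z.

As a check, the Euler characteristic is 5 − 5 = 0, which agrees with 1 − 1 = 0.

H_0 ≅ Z,  H_1 ≅ Z.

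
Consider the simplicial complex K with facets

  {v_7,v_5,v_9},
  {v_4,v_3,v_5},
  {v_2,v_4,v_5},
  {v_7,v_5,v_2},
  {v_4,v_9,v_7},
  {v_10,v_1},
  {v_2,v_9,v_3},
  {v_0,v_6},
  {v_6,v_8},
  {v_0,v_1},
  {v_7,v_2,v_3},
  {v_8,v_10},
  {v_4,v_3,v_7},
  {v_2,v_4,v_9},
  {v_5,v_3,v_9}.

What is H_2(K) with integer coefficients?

Take the total order v_0 < v_1 < v_2 < v_3 < v_4 < v_5 < v_6 < v_7 < v_8 < v_9 < v_10 on the vertex set. Then K (dimension 2) consists of the simplices:

  0-simplices (11): [v_0], [v_1], [v_2], [v_3], [v_4], [v_5], [v_6], [v_7], [v_8], [v_9], [v_10]
  1-simplices (20): (20 of them)
  2-simplices (10): [v_2,v_3,v_7], [v_2,v_3,v_9], [v_2,v_4,v_5], [v_2,v_4,v_9], [v_2,v_5,v_7], [v_3,v_4,v_5], [v_3,v_4,v_7], [v_3,v_5,v_9], [v_4,v_7,v_9], [v_5,v_7,v_9]

so the chain groups are C_0 ≅ Z^11, C_1 ≅ Z^20, C_2 ≅ Z^10.

Boundary ∂_1: C_1 → C_0 sends each edge [p,q] (with p < q) to q − p.
As a 11×20 matrix over Z this has rank 9, with invariant factors (1,1,1,1,1,1,1,1,1).

The boundary map ∂_2: C_2 → C_1 acts by ∂[p,q,r] = [q,r] − [p,r] + [p,q]. For instance
  ∂[v_3,v_4,v_7] = [v_4,v_7] − [v_3,v_7] + [v_3,v_4],
  ∂[v_3,v_5,v_9] = [v_5,v_9] − [v_3,v_9] + [v_3,v_5].
This gives a 20×10 integer matrix of rank 10; reducing to Smith normal form yields diagonal entries (1,1,1,1,1,1,1,1,1,2).

Reading off H_k = ker ∂_k / im ∂_{k+1}:

  H_2: rank ker ∂_2 − rank ∂_3 = (10 − 10) − 0 = 0, and there is no ∂_3, so H_2 ≅ 0.

H_2 = 0.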